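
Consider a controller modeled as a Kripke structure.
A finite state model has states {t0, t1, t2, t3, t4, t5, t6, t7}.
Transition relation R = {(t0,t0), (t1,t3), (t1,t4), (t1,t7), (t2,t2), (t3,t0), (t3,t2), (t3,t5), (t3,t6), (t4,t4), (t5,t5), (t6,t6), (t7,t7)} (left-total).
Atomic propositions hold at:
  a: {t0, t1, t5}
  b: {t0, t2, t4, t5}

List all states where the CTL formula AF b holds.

AF b: least fixpoint, start Z0 = {t0, t2, t4, t5}, add states with every successor in Z. Already a fixed point.
Sat(AF b) = {t0, t2, t4, t5}

{t0, t2, t4, t5}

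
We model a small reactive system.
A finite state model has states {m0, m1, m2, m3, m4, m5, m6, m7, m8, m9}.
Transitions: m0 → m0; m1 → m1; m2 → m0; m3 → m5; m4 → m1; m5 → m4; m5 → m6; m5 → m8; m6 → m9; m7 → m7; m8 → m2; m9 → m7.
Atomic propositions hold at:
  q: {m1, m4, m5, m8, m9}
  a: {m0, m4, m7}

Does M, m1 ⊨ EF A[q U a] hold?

No

A[q U a]: least fixpoint, start Z0 = Sat(a) = {m0, m4, m7}, add states in Sat(q) with every successor in Z. Z1 = {m0, m4, m7, m9}; fixed.
Sat(A[q U a]) = {m0, m4, m7, m9}
EF A[q U a]: least fixpoint, start Z0 = {m0, m4, m7, m9}, add states with some successor in Z. Z1 = {m0, m2, m4, m5, m6, m7, m9}; Z2 = {m0, m2, m3, m4, m5, m6, m7, m8, m9}; fixed.
Sat(EF A[q U a]) = {m0, m2, m3, m4, m5, m6, m7, m8, m9}
m1 ∉ Sat(EF A[q U a]) = {m0, m2, m3, m4, m5, m6, m7, m8, m9}, so the formula does not hold at m1.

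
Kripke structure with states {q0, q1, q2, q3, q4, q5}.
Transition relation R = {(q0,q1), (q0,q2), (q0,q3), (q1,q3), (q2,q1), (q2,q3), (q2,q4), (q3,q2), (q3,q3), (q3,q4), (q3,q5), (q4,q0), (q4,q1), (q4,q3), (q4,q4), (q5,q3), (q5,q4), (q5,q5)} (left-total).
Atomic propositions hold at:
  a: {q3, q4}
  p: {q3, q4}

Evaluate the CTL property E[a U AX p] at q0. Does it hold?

Sat(AX p) = {s : every successor in {q3, q4}} = {q1}
E[a U AX p]: least fixpoint, start Z0 = Sat(AX p) = {q1}, add states in Sat(a) with some successor in Z. Z1 = {q1, q4}; Z2 = {q1, q3, q4}; fixed.
Sat(E[a U AX p]) = {q1, q3, q4}
q0 ∉ Sat(E[a U AX p]) = {q1, q3, q4}, so the formula does not hold at q0.

No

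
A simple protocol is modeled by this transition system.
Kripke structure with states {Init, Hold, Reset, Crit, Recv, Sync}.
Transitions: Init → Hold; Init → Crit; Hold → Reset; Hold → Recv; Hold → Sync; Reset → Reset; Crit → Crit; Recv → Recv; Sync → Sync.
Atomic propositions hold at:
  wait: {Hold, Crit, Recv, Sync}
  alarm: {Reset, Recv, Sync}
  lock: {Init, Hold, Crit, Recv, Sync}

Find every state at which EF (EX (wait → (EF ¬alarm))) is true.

Sat(¬alarm) = {Init, Hold, Crit}
EF ¬alarm: least fixpoint, start Z0 = {Init, Hold, Crit}, add states with some successor in Z. Already a fixed point.
Sat(EF ¬alarm) = {Init, Hold, Crit}
Sat(wait → (EF ¬alarm)) = {Init, Hold, Reset, Crit}
Sat(EX (wait → (EF ¬alarm))) = {s : some successor in {Init, Hold, Reset, Crit}} = {Init, Hold, Reset, Crit}
EF (EX (wait → (EF ¬alarm))): least fixpoint, start Z0 = {Init, Hold, Reset, Crit}, add states with some successor in Z. Already a fixed point.
Sat(EF (EX (wait → (EF ¬alarm)))) = {Init, Hold, Reset, Crit}

{Init, Hold, Reset, Crit}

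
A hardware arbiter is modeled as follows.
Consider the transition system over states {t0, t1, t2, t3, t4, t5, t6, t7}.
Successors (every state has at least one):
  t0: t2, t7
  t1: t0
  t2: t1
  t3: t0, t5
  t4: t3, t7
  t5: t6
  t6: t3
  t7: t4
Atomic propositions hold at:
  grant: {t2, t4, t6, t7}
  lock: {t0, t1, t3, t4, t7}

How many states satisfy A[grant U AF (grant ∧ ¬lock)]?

3

Sat(¬lock) = {t2, t5, t6}
Sat(grant ∧ ¬lock) = {t2, t6}
AF (grant ∧ ¬lock): least fixpoint, start Z0 = {t2, t6}, add states with every successor in Z. Z1 = {t2, t5, t6}; fixed.
Sat(AF (grant ∧ ¬lock)) = {t2, t5, t6}
A[grant U AF (grant ∧ ¬lock)]: least fixpoint, start Z0 = Sat(AF (grant ∧ ¬lock)) = {t2, t5, t6}, add states in Sat(grant) with every successor in Z. Already a fixed point.
Sat(A[grant U AF (grant ∧ ¬lock)]) = {t2, t5, t6}
|Sat(A[grant U AF (grant ∧ ¬lock)])| = |{t2, t5, t6}| = 3.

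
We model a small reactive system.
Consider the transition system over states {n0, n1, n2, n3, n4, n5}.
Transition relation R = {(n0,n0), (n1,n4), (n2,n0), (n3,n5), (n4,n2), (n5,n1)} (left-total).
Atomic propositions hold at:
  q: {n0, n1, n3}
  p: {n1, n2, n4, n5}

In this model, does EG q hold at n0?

EG q: greatest fixpoint, start Z0 = {n0, n1, n3}, keep only states in Sat with some successor in Z. Z1 = {n0}; fixed.
Sat(EG q) = {n0}
n0 ∈ Sat(EG q) = {n0}, so the formula holds at n0.

Yes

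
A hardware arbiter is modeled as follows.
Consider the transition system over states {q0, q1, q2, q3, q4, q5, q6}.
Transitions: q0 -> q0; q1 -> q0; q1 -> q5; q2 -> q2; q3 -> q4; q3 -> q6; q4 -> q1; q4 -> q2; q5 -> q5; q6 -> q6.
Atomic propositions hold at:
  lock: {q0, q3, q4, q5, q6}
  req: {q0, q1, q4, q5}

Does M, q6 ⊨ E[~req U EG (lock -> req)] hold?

No

Sat(~req) = {q2, q3, q6}
Sat(lock -> req) = {q0, q1, q2, q4, q5}
EG (lock -> req): greatest fixpoint, start Z0 = {q0, q1, q2, q4, q5}, keep only states in Sat with some successor in Z. Already a fixed point.
Sat(EG (lock -> req)) = {q0, q1, q2, q4, q5}
E[~req U EG (lock -> req)]: least fixpoint, start Z0 = Sat(EG (lock -> req)) = {q0, q1, q2, q4, q5}, add states in Sat(~req) with some successor in Z. Z1 = {q0, q1, q2, q3, q4, q5}; fixed.
Sat(E[~req U EG (lock -> req)]) = {q0, q1, q2, q3, q4, q5}
q6 ∉ Sat(E[~req U EG (lock -> req)]) = {q0, q1, q2, q3, q4, q5}, so the formula does not hold at q6.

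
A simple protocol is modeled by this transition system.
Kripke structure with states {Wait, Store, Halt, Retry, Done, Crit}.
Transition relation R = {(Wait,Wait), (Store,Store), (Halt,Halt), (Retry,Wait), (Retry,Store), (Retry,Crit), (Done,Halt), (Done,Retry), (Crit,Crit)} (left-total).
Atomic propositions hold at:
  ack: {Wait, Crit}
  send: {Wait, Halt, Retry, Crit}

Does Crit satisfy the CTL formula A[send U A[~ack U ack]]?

Sat(~ack) = {Store, Halt, Retry, Done}
A[~ack U ack]: least fixpoint, start Z0 = Sat(ack) = {Wait, Crit}, add states in Sat(~ack) with every successor in Z. Already a fixed point.
Sat(A[~ack U ack]) = {Wait, Crit}
A[send U A[~ack U ack]]: least fixpoint, start Z0 = Sat(A[~ack U ack]) = {Wait, Crit}, add states in Sat(send) with every successor in Z. Already a fixed point.
Sat(A[send U A[~ack U ack]]) = {Wait, Crit}
Crit ∈ Sat(A[send U A[~ack U ack]]) = {Wait, Crit}, so the formula holds at Crit.

Yes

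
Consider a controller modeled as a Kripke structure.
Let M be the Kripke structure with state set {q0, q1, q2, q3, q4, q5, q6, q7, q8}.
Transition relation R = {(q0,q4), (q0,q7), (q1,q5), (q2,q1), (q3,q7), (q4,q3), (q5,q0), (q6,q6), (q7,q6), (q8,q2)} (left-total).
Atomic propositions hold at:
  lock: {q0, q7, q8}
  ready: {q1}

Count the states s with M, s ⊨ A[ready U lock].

3

A[ready U lock]: least fixpoint, start Z0 = Sat(lock) = {q0, q7, q8}, add states in Sat(ready) with every successor in Z. Already a fixed point.
Sat(A[ready U lock]) = {q0, q7, q8}
|Sat(A[ready U lock])| = |{q0, q7, q8}| = 3.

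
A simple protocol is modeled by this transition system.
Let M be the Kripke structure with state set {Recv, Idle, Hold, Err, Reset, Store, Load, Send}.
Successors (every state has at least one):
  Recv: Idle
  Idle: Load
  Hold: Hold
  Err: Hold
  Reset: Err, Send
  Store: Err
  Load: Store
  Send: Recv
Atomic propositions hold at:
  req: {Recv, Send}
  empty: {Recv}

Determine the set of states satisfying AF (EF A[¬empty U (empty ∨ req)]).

Sat(¬empty) = {Idle, Hold, Err, Reset, Store, Load, Send}
Sat(empty ∨ req) = {Recv, Send}
A[¬empty U (empty ∨ req)]: least fixpoint, start Z0 = Sat((empty ∨ req)) = {Recv, Send}, add states in Sat(¬empty) with every successor in Z. Already a fixed point.
Sat(A[¬empty U (empty ∨ req)]) = {Recv, Send}
EF A[¬empty U (empty ∨ req)]: least fixpoint, start Z0 = {Recv, Send}, add states with some successor in Z. Z1 = {Recv, Reset, Send}; fixed.
Sat(EF A[¬empty U (empty ∨ req)]) = {Recv, Reset, Send}
AF (EF A[¬empty U (empty ∨ req)]): least fixpoint, start Z0 = {Recv, Reset, Send}, add states with every successor in Z. Already a fixed point.
Sat(AF (EF A[¬empty U (empty ∨ req)])) = {Recv, Reset, Send}

{Recv, Reset, Send}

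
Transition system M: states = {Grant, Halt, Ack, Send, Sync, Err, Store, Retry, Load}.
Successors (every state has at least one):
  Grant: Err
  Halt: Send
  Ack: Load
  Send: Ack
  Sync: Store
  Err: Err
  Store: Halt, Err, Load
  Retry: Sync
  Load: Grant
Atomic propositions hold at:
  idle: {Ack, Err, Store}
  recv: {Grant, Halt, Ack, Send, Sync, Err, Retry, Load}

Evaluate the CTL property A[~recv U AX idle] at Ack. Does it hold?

No

Sat(~recv) = {Store}
Sat(AX idle) = {s : every successor in {Ack, Err, Store}} = {Grant, Send, Sync, Err}
A[~recv U AX idle]: least fixpoint, start Z0 = Sat(AX idle) = {Grant, Send, Sync, Err}, add states in Sat(~recv) with every successor in Z. Already a fixed point.
Sat(A[~recv U AX idle]) = {Grant, Send, Sync, Err}
Ack ∉ Sat(A[~recv U AX idle]) = {Grant, Send, Sync, Err}, so the formula does not hold at Ack.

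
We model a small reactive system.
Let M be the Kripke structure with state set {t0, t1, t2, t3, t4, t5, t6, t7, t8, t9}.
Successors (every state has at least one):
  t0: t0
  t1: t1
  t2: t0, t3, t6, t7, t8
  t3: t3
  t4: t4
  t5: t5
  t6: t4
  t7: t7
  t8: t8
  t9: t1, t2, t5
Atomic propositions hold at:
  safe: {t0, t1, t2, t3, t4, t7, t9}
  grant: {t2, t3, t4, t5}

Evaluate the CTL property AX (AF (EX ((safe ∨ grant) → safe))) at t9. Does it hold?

Sat(safe ∨ grant) = {t0, t1, t2, t3, t4, t5, t7, t9}
Sat((safe ∨ grant) → safe) = {t0, t1, t2, t3, t4, t6, t7, t8, t9}
Sat(EX ((safe ∨ grant) → safe)) = {s : some successor in {t0, t1, t2, t3, t4, t6, t7, t8, t9}} = {t0, t1, t2, t3, t4, t6, t7, t8, t9}
AF (EX ((safe ∨ grant) → safe)): least fixpoint, start Z0 = {t0, t1, t2, t3, t4, t6, t7, t8, t9}, add states with every successor in Z. Already a fixed point.
Sat(AF (EX ((safe ∨ grant) → safe))) = {t0, t1, t2, t3, t4, t6, t7, t8, t9}
Sat(AX (AF (EX ((safe ∨ grant) → safe)))) = {s : every successor in {t0, t1, t2, t3, t4, t6, t7, t8, t9}} = {t0, t1, t2, t3, t4, t6, t7, t8}
t9 ∉ Sat(AX (AF (EX ((safe ∨ grant) → safe)))) = {t0, t1, t2, t3, t4, t6, t7, t8}, so the formula does not hold at t9.

No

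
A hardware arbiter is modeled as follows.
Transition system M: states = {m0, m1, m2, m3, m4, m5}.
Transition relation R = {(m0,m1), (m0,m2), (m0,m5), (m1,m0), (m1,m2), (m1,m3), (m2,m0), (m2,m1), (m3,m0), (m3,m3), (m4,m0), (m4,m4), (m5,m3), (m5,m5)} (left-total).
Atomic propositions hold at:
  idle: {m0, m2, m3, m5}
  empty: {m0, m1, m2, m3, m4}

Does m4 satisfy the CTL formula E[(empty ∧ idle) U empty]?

Sat(empty ∧ idle) = {m0, m2, m3}
E[(empty ∧ idle) U empty]: least fixpoint, start Z0 = Sat(empty) = {m0, m1, m2, m3, m4}, add states in Sat(empty ∧ idle) with some successor in Z. Already a fixed point.
Sat(E[(empty ∧ idle) U empty]) = {m0, m1, m2, m3, m4}
m4 ∈ Sat(E[(empty ∧ idle) U empty]) = {m0, m1, m2, m3, m4}, so the formula holds at m4.

Yes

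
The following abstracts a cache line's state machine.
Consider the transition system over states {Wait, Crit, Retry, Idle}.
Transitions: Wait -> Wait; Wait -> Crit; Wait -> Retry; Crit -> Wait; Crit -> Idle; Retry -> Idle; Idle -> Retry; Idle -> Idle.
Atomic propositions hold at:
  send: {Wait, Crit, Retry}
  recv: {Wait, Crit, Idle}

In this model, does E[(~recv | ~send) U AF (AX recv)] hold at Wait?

No

Sat(~recv) = {Retry}
Sat(~send) = {Idle}
Sat(~recv | ~send) = {Retry, Idle}
Sat(AX recv) = {s : every successor in {Wait, Crit, Idle}} = {Crit, Retry}
AF (AX recv): least fixpoint, start Z0 = {Crit, Retry}, add states with every successor in Z. Already a fixed point.
Sat(AF (AX recv)) = {Crit, Retry}
E[(~recv | ~send) U AF (AX recv)]: least fixpoint, start Z0 = Sat(AF (AX recv)) = {Crit, Retry}, add states in Sat(~recv | ~send) with some successor in Z. Z1 = {Crit, Retry, Idle}; fixed.
Sat(E[(~recv | ~send) U AF (AX recv)]) = {Crit, Retry, Idle}
Wait ∉ Sat(E[(~recv | ~send) U AF (AX recv)]) = {Crit, Retry, Idle}, so the formula does not hold at Wait.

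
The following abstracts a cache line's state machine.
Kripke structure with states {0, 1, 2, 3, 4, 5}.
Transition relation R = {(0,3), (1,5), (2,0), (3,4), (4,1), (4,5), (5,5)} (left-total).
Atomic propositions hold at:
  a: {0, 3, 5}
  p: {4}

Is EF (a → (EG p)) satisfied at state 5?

No

EG p: greatest fixpoint, start Z0 = {4}, keep only states in Sat with some successor in Z. Z1 = ∅; fixed.
Sat(EG p) = ∅
Sat(a → (EG p)) = {1, 2, 4}
EF (a → (EG p)): least fixpoint, start Z0 = {1, 2, 4}, add states with some successor in Z. Z1 = {1, 2, 3, 4}; Z2 = {0, 1, 2, 3, 4}; fixed.
Sat(EF (a → (EG p))) = {0, 1, 2, 3, 4}
5 ∉ Sat(EF (a → (EG p))) = {0, 1, 2, 3, 4}, so the formula does not hold at 5.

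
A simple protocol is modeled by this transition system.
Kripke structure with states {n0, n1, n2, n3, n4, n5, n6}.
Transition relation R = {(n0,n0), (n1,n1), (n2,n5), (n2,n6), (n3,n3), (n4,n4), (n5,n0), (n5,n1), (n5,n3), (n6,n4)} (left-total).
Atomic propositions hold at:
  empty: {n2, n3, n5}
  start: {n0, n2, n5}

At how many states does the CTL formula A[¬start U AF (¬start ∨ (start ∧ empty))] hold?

Sat(¬start) = {n1, n3, n4, n6}
Sat(start ∧ empty) = {n2, n5}
Sat(¬start ∨ (start ∧ empty)) = {n1, n2, n3, n4, n5, n6}
AF (¬start ∨ (start ∧ empty)): least fixpoint, start Z0 = {n1, n2, n3, n4, n5, n6}, add states with every successor in Z. Already a fixed point.
Sat(AF (¬start ∨ (start ∧ empty))) = {n1, n2, n3, n4, n5, n6}
A[¬start U AF (¬start ∨ (start ∧ empty))]: least fixpoint, start Z0 = Sat(AF (¬start ∨ (start ∧ empty))) = {n1, n2, n3, n4, n5, n6}, add states in Sat(¬start) with every successor in Z. Already a fixed point.
Sat(A[¬start U AF (¬start ∨ (start ∧ empty))]) = {n1, n2, n3, n4, n5, n6}
|Sat(A[¬start U AF (¬start ∨ (start ∧ empty))])| = |{n1, n2, n3, n4, n5, n6}| = 6.

6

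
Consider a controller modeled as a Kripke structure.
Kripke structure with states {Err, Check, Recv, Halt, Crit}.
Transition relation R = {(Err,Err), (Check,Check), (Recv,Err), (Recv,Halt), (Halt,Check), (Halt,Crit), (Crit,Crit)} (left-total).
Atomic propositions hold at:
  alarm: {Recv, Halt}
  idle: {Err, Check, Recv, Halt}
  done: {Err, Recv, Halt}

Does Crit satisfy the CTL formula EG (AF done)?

AF done: least fixpoint, start Z0 = {Err, Recv, Halt}, add states with every successor in Z. Already a fixed point.
Sat(AF done) = {Err, Recv, Halt}
EG (AF done): greatest fixpoint, start Z0 = {Err, Recv, Halt}, keep only states in Sat with some successor in Z. Z1 = {Err, Recv}; fixed.
Sat(EG (AF done)) = {Err, Recv}
Crit ∉ Sat(EG (AF done)) = {Err, Recv}, so the formula does not hold at Crit.

No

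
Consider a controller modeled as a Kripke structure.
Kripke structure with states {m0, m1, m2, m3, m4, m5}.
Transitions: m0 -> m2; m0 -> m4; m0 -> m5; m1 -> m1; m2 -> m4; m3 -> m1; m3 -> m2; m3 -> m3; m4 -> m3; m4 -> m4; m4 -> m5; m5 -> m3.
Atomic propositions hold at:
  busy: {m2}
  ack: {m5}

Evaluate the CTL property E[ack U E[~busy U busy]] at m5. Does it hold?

Yes

Sat(~busy) = {m0, m1, m3, m4, m5}
E[~busy U busy]: least fixpoint, start Z0 = Sat(busy) = {m2}, add states in Sat(~busy) with some successor in Z. Z1 = {m0, m2, m3}; Z2 = {m0, m2, m3, m4, m5}; fixed.
Sat(E[~busy U busy]) = {m0, m2, m3, m4, m5}
E[ack U E[~busy U busy]]: least fixpoint, start Z0 = Sat(E[~busy U busy]) = {m0, m2, m3, m4, m5}, add states in Sat(ack) with some successor in Z. Already a fixed point.
Sat(E[ack U E[~busy U busy]]) = {m0, m2, m3, m4, m5}
m5 ∈ Sat(E[ack U E[~busy U busy]]) = {m0, m2, m3, m4, m5}, so the formula holds at m5.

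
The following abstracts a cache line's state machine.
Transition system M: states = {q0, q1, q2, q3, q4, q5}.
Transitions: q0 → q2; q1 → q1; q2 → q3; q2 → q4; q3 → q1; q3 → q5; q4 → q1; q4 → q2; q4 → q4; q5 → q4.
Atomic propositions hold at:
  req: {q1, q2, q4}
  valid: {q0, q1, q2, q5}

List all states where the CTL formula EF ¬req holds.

Sat(¬req) = {q0, q3, q5}
EF ¬req: least fixpoint, start Z0 = {q0, q3, q5}, add states with some successor in Z. Z1 = {q0, q2, q3, q5}; Z2 = {q0, q2, q3, q4, q5}; fixed.
Sat(EF ¬req) = {q0, q2, q3, q4, q5}

{q0, q2, q3, q4, q5}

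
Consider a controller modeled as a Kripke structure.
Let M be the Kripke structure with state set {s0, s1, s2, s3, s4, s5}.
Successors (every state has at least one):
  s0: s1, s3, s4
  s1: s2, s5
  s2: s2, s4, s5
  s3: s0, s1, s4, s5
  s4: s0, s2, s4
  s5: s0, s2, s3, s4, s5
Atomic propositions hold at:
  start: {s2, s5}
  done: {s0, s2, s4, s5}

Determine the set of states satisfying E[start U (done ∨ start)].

Sat(done ∨ start) = {s0, s2, s4, s5}
E[start U (done ∨ start)]: least fixpoint, start Z0 = Sat((done ∨ start)) = {s0, s2, s4, s5}, add states in Sat(start) with some successor in Z. Already a fixed point.
Sat(E[start U (done ∨ start)]) = {s0, s2, s4, s5}

{s0, s2, s4, s5}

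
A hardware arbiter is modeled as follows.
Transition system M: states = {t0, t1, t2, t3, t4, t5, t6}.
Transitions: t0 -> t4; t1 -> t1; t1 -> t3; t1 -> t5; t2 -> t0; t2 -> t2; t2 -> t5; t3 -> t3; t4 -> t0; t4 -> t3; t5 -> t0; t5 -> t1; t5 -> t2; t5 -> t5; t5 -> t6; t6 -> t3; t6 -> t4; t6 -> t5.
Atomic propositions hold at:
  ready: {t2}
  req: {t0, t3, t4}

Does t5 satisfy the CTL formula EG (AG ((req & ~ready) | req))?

Sat(~ready) = {t0, t1, t3, t4, t5, t6}
Sat(req & ~ready) = {t0, t3, t4}
Sat((req & ~ready) | req) = {t0, t3, t4}
AG ((req & ~ready) | req): greatest fixpoint, start Z0 = {t0, t3, t4}, keep only states in Sat with every successor in Z. Already a fixed point.
Sat(AG ((req & ~ready) | req)) = {t0, t3, t4}
EG (AG ((req & ~ready) | req)): greatest fixpoint, start Z0 = {t0, t3, t4}, keep only states in Sat with some successor in Z. Already a fixed point.
Sat(EG (AG ((req & ~ready) | req))) = {t0, t3, t4}
t5 ∉ Sat(EG (AG ((req & ~ready) | req))) = {t0, t3, t4}, so the formula does not hold at t5.

No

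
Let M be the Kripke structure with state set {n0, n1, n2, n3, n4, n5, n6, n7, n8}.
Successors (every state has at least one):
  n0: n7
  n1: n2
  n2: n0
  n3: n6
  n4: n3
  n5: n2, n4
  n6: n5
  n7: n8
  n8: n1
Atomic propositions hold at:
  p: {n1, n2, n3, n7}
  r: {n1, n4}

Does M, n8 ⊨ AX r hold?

Sat(AX r) = {s : every successor in {n1, n4}} = {n8}
n8 ∈ Sat(AX r) = {n8}, so the formula holds at n8.

Yes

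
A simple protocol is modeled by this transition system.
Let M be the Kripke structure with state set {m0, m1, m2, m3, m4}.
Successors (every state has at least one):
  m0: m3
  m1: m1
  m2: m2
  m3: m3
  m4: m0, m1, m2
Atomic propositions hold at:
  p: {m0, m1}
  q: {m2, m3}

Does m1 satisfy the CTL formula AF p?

AF p: least fixpoint, start Z0 = {m0, m1}, add states with every successor in Z. Already a fixed point.
Sat(AF p) = {m0, m1}
m1 ∈ Sat(AF p) = {m0, m1}, so the formula holds at m1.

Yes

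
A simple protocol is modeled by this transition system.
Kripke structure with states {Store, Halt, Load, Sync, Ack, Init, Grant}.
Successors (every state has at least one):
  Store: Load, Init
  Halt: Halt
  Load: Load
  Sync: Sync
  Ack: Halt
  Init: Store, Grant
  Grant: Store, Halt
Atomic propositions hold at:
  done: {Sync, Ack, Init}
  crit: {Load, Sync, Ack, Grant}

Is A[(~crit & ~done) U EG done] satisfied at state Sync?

Sat(~crit) = {Store, Halt, Init}
Sat(~done) = {Store, Halt, Load, Grant}
Sat(~crit & ~done) = {Store, Halt}
EG done: greatest fixpoint, start Z0 = {Sync, Ack, Init}, keep only states in Sat with some successor in Z. Z1 = {Sync}; fixed.
Sat(EG done) = {Sync}
A[(~crit & ~done) U EG done]: least fixpoint, start Z0 = Sat(EG done) = {Sync}, add states in Sat(~crit & ~done) with every successor in Z. Already a fixed point.
Sat(A[(~crit & ~done) U EG done]) = {Sync}
Sync ∈ Sat(A[(~crit & ~done) U EG done]) = {Sync}, so the formula holds at Sync.

Yes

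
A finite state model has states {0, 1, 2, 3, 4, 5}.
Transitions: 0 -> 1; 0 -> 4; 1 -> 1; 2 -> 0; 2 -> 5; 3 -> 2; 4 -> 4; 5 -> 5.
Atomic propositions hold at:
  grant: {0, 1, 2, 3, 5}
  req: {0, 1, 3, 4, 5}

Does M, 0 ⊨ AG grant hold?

No

AG grant: greatest fixpoint, start Z0 = {0, 1, 2, 3, 5}, keep only states in Sat with every successor in Z. Z1 = {1, 2, 3, 5}; Z2 = {1, 3, 5}; Z3 = {1, 5}; fixed.
Sat(AG grant) = {1, 5}
0 ∉ Sat(AG grant) = {1, 5}, so the formula does not hold at 0.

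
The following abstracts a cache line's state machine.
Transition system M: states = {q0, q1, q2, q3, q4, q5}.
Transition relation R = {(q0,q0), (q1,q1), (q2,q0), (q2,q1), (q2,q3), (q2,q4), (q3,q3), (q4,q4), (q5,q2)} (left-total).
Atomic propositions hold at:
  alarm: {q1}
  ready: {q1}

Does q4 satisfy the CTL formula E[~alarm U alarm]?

No

Sat(~alarm) = {q0, q2, q3, q4, q5}
E[~alarm U alarm]: least fixpoint, start Z0 = Sat(alarm) = {q1}, add states in Sat(~alarm) with some successor in Z. Z1 = {q1, q2}; Z2 = {q1, q2, q5}; fixed.
Sat(E[~alarm U alarm]) = {q1, q2, q5}
q4 ∉ Sat(E[~alarm U alarm]) = {q1, q2, q5}, so the formula does not hold at q4.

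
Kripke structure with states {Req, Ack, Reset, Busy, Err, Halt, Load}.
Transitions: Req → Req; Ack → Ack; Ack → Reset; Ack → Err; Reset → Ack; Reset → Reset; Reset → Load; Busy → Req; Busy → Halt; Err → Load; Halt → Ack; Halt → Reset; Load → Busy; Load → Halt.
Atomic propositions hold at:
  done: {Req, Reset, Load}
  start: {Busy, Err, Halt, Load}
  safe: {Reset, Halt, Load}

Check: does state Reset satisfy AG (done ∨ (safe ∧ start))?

No

Sat(safe ∧ start) = {Halt, Load}
Sat(done ∨ (safe ∧ start)) = {Req, Reset, Halt, Load}
AG (done ∨ (safe ∧ start)): greatest fixpoint, start Z0 = {Req, Reset, Halt, Load}, keep only states in Sat with every successor in Z. Z1 = {Req}; fixed.
Sat(AG (done ∨ (safe ∧ start))) = {Req}
Reset ∉ Sat(AG (done ∨ (safe ∧ start))) = {Req}, so the formula does not hold at Reset.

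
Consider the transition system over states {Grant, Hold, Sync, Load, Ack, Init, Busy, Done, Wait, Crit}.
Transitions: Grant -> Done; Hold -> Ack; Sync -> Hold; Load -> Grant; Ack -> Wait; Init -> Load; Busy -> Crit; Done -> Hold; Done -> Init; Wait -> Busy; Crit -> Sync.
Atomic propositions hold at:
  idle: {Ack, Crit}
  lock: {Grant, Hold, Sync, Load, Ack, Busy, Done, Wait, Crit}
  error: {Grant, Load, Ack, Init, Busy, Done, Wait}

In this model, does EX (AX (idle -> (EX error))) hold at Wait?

Sat(EX error) = {s : some successor in {Grant, Load, Ack, Init, Busy, Done, Wait}} = {Grant, Hold, Load, Ack, Init, Done, Wait}
Sat(idle -> (EX error)) = {Grant, Hold, Sync, Load, Ack, Init, Busy, Done, Wait}
Sat(AX (idle -> (EX error))) = {s : every successor in {Grant, Hold, Sync, Load, Ack, Init, Busy, Done, Wait}} = {Grant, Hold, Sync, Load, Ack, Init, Done, Wait, Crit}
Sat(EX (AX (idle -> (EX error)))) = {s : some successor in {Grant, Hold, Sync, Load, Ack, Init, Done, Wait, Crit}} = {Grant, Hold, Sync, Load, Ack, Init, Busy, Done, Crit}
Wait ∉ Sat(EX (AX (idle -> (EX error)))) = {Grant, Hold, Sync, Load, Ack, Init, Busy, Done, Crit}, so the formula does not hold at Wait.

No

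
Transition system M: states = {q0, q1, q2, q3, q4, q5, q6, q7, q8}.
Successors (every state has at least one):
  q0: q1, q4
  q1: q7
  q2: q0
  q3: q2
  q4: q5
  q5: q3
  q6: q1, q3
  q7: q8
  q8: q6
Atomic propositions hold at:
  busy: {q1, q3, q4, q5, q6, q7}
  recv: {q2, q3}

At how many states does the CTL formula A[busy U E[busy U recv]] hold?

E[busy U recv]: least fixpoint, start Z0 = Sat(recv) = {q2, q3}, add states in Sat(busy) with some successor in Z. Z1 = {q2, q3, q5, q6}; Z2 = {q2, q3, q4, q5, q6}; fixed.
Sat(E[busy U recv]) = {q2, q3, q4, q5, q6}
A[busy U E[busy U recv]]: least fixpoint, start Z0 = Sat(E[busy U recv]) = {q2, q3, q4, q5, q6}, add states in Sat(busy) with every successor in Z. Already a fixed point.
Sat(A[busy U E[busy U recv]]) = {q2, q3, q4, q5, q6}
|Sat(A[busy U E[busy U recv]])| = |{q2, q3, q4, q5, q6}| = 5.

5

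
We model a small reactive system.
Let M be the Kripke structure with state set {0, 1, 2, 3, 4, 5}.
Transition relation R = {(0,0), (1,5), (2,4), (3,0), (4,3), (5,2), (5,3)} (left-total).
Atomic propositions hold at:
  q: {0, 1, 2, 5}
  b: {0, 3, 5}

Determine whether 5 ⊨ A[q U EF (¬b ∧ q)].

Yes

Sat(¬b) = {1, 2, 4}
Sat(¬b ∧ q) = {1, 2}
EF (¬b ∧ q): least fixpoint, start Z0 = {1, 2}, add states with some successor in Z. Z1 = {1, 2, 5}; fixed.
Sat(EF (¬b ∧ q)) = {1, 2, 5}
A[q U EF (¬b ∧ q)]: least fixpoint, start Z0 = Sat(EF (¬b ∧ q)) = {1, 2, 5}, add states in Sat(q) with every successor in Z. Already a fixed point.
Sat(A[q U EF (¬b ∧ q)]) = {1, 2, 5}
5 ∈ Sat(A[q U EF (¬b ∧ q)]) = {1, 2, 5}, so the formula holds at 5.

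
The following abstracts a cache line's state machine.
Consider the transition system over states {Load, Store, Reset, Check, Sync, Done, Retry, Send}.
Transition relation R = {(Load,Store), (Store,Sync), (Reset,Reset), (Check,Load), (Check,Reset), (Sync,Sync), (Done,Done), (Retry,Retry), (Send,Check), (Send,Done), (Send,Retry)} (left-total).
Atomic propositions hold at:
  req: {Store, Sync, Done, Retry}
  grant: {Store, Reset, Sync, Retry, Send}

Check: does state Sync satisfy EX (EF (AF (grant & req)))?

Sat(grant & req) = {Store, Sync, Retry}
AF (grant & req): least fixpoint, start Z0 = {Store, Sync, Retry}, add states with every successor in Z. Z1 = {Load, Store, Sync, Retry}; fixed.
Sat(AF (grant & req)) = {Load, Store, Sync, Retry}
EF (AF (grant & req)): least fixpoint, start Z0 = {Load, Store, Sync, Retry}, add states with some successor in Z. Z1 = {Load, Store, Check, Sync, Retry, Send}; fixed.
Sat(EF (AF (grant & req))) = {Load, Store, Check, Sync, Retry, Send}
Sat(EX (EF (AF (grant & req)))) = {s : some successor in {Load, Store, Check, Sync, Retry, Send}} = {Load, Store, Check, Sync, Retry, Send}
Sync ∈ Sat(EX (EF (AF (grant & req)))) = {Load, Store, Check, Sync, Retry, Send}, so the formula holds at Sync.

Yes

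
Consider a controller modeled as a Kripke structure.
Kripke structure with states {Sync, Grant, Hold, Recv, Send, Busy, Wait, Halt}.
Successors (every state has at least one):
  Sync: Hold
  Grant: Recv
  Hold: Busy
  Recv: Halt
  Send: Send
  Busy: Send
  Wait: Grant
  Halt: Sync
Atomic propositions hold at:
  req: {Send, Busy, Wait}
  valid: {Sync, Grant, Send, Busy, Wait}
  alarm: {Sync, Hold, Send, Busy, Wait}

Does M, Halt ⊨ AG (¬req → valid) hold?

No

Sat(¬req) = {Sync, Grant, Hold, Recv, Halt}
Sat(¬req → valid) = {Sync, Grant, Send, Busy, Wait}
AG (¬req → valid): greatest fixpoint, start Z0 = {Sync, Grant, Send, Busy, Wait}, keep only states in Sat with every successor in Z. Z1 = {Send, Busy, Wait}; Z2 = {Send, Busy}; fixed.
Sat(AG (¬req → valid)) = {Send, Busy}
Halt ∉ Sat(AG (¬req → valid)) = {Send, Busy}, so the formula does not hold at Halt.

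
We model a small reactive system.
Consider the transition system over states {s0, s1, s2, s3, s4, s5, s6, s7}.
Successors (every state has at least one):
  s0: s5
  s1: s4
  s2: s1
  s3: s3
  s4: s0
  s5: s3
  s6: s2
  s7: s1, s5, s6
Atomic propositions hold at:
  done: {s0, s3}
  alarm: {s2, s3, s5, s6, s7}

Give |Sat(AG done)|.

AG done: greatest fixpoint, start Z0 = {s0, s3}, keep only states in Sat with every successor in Z. Z1 = {s3}; fixed.
Sat(AG done) = {s3}
|Sat(AG done)| = |{s3}| = 1.

1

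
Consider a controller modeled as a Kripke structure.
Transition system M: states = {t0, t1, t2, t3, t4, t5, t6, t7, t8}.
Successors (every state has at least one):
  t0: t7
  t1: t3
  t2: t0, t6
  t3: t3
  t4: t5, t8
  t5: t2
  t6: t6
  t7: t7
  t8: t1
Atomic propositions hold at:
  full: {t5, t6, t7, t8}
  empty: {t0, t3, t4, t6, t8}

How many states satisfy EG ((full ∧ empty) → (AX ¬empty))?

Sat(full ∧ empty) = {t6, t8}
Sat(¬empty) = {t1, t2, t5, t7}
Sat(AX ¬empty) = {s : every successor in {t1, t2, t5, t7}} = {t0, t5, t7, t8}
Sat((full ∧ empty) → (AX ¬empty)) = {t0, t1, t2, t3, t4, t5, t7, t8}
EG ((full ∧ empty) → (AX ¬empty)): greatest fixpoint, start Z0 = {t0, t1, t2, t3, t4, t5, t7, t8}, keep only states in Sat with some successor in Z. Already a fixed point.
Sat(EG ((full ∧ empty) → (AX ¬empty))) = {t0, t1, t2, t3, t4, t5, t7, t8}
|Sat(EG ((full ∧ empty) → (AX ¬empty)))| = |{t0, t1, t2, t3, t4, t5, t7, t8}| = 8.

8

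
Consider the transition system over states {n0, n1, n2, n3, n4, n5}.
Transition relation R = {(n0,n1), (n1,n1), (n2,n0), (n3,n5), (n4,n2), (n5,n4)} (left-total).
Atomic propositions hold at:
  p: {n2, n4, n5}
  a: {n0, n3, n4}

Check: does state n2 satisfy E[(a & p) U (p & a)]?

Sat(a & p) = {n4}
Sat(p & a) = {n4}
E[(a & p) U (p & a)]: least fixpoint, start Z0 = Sat((p & a)) = {n4}, add states in Sat(a & p) with some successor in Z. Already a fixed point.
Sat(E[(a & p) U (p & a)]) = {n4}
n2 ∉ Sat(E[(a & p) U (p & a)]) = {n4}, so the formula does not hold at n2.

No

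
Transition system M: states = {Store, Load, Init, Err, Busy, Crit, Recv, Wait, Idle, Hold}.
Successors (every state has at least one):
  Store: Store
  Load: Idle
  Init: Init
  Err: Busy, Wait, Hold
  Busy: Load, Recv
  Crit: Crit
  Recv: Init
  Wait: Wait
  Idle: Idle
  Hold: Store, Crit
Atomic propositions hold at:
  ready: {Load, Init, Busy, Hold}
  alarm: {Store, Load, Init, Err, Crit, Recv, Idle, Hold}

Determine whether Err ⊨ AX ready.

Sat(AX ready) = {s : every successor in {Load, Init, Busy, Hold}} = {Init, Recv}
Err ∉ Sat(AX ready) = {Init, Recv}, so the formula does not hold at Err.

No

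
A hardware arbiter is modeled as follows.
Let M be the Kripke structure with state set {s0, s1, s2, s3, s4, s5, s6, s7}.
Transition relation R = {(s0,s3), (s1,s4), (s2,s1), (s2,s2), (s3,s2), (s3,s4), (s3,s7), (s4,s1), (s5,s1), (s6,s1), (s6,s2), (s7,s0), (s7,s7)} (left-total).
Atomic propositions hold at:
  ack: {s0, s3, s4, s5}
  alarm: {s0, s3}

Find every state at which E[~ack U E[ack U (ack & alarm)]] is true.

{s0, s3, s7}

Sat(~ack) = {s1, s2, s6, s7}
Sat(ack & alarm) = {s0, s3}
E[ack U (ack & alarm)]: least fixpoint, start Z0 = Sat((ack & alarm)) = {s0, s3}, add states in Sat(ack) with some successor in Z. Already a fixed point.
Sat(E[ack U (ack & alarm)]) = {s0, s3}
E[~ack U E[ack U (ack & alarm)]]: least fixpoint, start Z0 = Sat(E[ack U (ack & alarm)]) = {s0, s3}, add states in Sat(~ack) with some successor in Z. Z1 = {s0, s3, s7}; fixed.
Sat(E[~ack U E[ack U (ack & alarm)]]) = {s0, s3, s7}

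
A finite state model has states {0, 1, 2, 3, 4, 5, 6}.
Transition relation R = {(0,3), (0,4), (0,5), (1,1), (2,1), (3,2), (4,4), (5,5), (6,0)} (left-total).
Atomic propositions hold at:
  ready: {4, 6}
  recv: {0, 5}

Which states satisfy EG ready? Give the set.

{4}

EG ready: greatest fixpoint, start Z0 = {4, 6}, keep only states in Sat with some successor in Z. Z1 = {4}; fixed.
Sat(EG ready) = {4}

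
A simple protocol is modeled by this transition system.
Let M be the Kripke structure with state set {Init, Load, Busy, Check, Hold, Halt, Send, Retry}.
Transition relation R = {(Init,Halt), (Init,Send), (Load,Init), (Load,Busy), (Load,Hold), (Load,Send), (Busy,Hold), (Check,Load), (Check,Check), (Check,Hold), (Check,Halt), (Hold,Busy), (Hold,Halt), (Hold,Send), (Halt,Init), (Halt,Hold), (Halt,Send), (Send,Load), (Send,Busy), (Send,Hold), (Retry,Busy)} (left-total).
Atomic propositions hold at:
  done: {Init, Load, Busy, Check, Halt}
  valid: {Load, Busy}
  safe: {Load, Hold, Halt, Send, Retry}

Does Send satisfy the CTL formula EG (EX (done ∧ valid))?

Sat(done ∧ valid) = {Load, Busy}
Sat(EX (done ∧ valid)) = {s : some successor in {Load, Busy}} = {Load, Check, Hold, Send, Retry}
EG (EX (done ∧ valid)): greatest fixpoint, start Z0 = {Load, Check, Hold, Send, Retry}, keep only states in Sat with some successor in Z. Z1 = {Load, Check, Hold, Send}; fixed.
Sat(EG (EX (done ∧ valid))) = {Load, Check, Hold, Send}
Send ∈ Sat(EG (EX (done ∧ valid))) = {Load, Check, Hold, Send}, so the formula holds at Send.

Yes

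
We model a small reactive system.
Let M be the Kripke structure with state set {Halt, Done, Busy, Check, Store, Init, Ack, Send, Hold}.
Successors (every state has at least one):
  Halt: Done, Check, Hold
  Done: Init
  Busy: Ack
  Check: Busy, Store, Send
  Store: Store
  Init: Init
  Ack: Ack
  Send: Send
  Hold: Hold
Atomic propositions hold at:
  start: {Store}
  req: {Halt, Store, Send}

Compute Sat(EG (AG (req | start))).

{Store, Send}

Sat(req | start) = {Halt, Store, Send}
AG (req | start): greatest fixpoint, start Z0 = {Halt, Store, Send}, keep only states in Sat with every successor in Z. Z1 = {Store, Send}; fixed.
Sat(AG (req | start)) = {Store, Send}
EG (AG (req | start)): greatest fixpoint, start Z0 = {Store, Send}, keep only states in Sat with some successor in Z. Already a fixed point.
Sat(EG (AG (req | start))) = {Store, Send}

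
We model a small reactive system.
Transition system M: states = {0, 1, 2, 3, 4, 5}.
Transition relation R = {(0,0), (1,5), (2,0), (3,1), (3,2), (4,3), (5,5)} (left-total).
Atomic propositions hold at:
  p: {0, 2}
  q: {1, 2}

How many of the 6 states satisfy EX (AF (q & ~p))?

Sat(~p) = {1, 3, 4, 5}
Sat(q & ~p) = {1}
AF (q & ~p): least fixpoint, start Z0 = {1}, add states with every successor in Z. Already a fixed point.
Sat(AF (q & ~p)) = {1}
Sat(EX (AF (q & ~p))) = {s : some successor in {1}} = {3}
|Sat(EX (AF (q & ~p)))| = |{3}| = 1.

1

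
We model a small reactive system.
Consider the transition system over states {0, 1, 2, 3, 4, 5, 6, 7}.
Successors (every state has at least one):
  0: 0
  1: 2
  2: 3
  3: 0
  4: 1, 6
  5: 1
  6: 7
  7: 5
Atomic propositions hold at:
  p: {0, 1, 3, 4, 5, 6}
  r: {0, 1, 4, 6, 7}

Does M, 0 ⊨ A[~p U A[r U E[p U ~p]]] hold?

Sat(~p) = {2, 7}
E[p U ~p]: least fixpoint, start Z0 = Sat(~p) = {2, 7}, add states in Sat(p) with some successor in Z. Z1 = {1, 2, 6, 7}; Z2 = {1, 2, 4, 5, 6, 7}; fixed.
Sat(E[p U ~p]) = {1, 2, 4, 5, 6, 7}
A[r U E[p U ~p]]: least fixpoint, start Z0 = Sat(E[p U ~p]) = {1, 2, 4, 5, 6, 7}, add states in Sat(r) with every successor in Z. Already a fixed point.
Sat(A[r U E[p U ~p]]) = {1, 2, 4, 5, 6, 7}
A[~p U A[r U E[p U ~p]]]: least fixpoint, start Z0 = Sat(A[r U E[p U ~p]]) = {1, 2, 4, 5, 6, 7}, add states in Sat(~p) with every successor in Z. Already a fixed point.
Sat(A[~p U A[r U E[p U ~p]]]) = {1, 2, 4, 5, 6, 7}
0 ∉ Sat(A[~p U A[r U E[p U ~p]]]) = {1, 2, 4, 5, 6, 7}, so the formula does not hold at 0.

No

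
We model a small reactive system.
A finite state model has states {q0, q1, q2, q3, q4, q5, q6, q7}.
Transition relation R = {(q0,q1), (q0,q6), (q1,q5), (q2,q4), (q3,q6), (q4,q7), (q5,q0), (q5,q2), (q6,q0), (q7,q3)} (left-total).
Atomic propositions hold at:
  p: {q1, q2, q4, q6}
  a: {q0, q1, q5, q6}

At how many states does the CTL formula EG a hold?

4

EG a: greatest fixpoint, start Z0 = {q0, q1, q5, q6}, keep only states in Sat with some successor in Z. Already a fixed point.
Sat(EG a) = {q0, q1, q5, q6}
|Sat(EG a)| = |{q0, q1, q5, q6}| = 4.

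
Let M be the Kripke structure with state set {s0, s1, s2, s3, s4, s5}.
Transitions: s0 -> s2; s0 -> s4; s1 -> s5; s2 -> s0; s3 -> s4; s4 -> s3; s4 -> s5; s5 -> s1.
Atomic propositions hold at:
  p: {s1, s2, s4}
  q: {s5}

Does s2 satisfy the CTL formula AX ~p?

Yes

Sat(~p) = {s0, s3, s5}
Sat(AX ~p) = {s : every successor in {s0, s3, s5}} = {s1, s2, s4}
s2 ∈ Sat(AX ~p) = {s1, s2, s4}, so the formula holds at s2.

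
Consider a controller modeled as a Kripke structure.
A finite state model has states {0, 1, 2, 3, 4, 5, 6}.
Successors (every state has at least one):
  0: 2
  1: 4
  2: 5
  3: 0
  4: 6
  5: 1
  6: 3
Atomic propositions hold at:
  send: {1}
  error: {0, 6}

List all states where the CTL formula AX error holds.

Sat(AX error) = {s : every successor in {0, 6}} = {3, 4}

{3, 4}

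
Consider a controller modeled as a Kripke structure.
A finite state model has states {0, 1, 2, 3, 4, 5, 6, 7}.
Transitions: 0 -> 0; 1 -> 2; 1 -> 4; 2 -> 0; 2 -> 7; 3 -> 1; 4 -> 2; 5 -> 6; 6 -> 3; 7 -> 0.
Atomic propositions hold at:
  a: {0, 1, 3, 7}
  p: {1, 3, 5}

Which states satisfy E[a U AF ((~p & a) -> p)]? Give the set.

{1, 2, 3, 4, 5, 6}

Sat(~p) = {0, 2, 4, 6, 7}
Sat(~p & a) = {0, 7}
Sat((~p & a) -> p) = {1, 2, 3, 4, 5, 6}
AF ((~p & a) -> p): least fixpoint, start Z0 = {1, 2, 3, 4, 5, 6}, add states with every successor in Z. Already a fixed point.
Sat(AF ((~p & a) -> p)) = {1, 2, 3, 4, 5, 6}
E[a U AF ((~p & a) -> p)]: least fixpoint, start Z0 = Sat(AF ((~p & a) -> p)) = {1, 2, 3, 4, 5, 6}, add states in Sat(a) with some successor in Z. Already a fixed point.
Sat(E[a U AF ((~p & a) -> p)]) = {1, 2, 3, 4, 5, 6}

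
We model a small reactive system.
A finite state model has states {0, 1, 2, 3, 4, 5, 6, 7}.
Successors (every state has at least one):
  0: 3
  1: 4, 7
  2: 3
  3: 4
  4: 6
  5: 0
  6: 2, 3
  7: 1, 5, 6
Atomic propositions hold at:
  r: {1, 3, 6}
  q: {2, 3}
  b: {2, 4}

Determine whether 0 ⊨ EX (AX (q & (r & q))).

Sat(r & q) = {3}
Sat(q & (r & q)) = {3}
Sat(AX (q & (r & q))) = {s : every successor in {3}} = {0, 2}
Sat(EX (AX (q & (r & q)))) = {s : some successor in {0, 2}} = {5, 6}
0 ∉ Sat(EX (AX (q & (r & q)))) = {5, 6}, so the formula does not hold at 0.

No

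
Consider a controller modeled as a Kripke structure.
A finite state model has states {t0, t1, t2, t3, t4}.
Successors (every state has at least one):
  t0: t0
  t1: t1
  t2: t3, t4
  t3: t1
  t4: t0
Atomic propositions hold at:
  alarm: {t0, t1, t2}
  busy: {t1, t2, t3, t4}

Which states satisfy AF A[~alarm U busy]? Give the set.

Sat(~alarm) = {t3, t4}
A[~alarm U busy]: least fixpoint, start Z0 = Sat(busy) = {t1, t2, t3, t4}, add states in Sat(~alarm) with every successor in Z. Already a fixed point.
Sat(A[~alarm U busy]) = {t1, t2, t3, t4}
AF A[~alarm U busy]: least fixpoint, start Z0 = {t1, t2, t3, t4}, add states with every successor in Z. Already a fixed point.
Sat(AF A[~alarm U busy]) = {t1, t2, t3, t4}

{t1, t2, t3, t4}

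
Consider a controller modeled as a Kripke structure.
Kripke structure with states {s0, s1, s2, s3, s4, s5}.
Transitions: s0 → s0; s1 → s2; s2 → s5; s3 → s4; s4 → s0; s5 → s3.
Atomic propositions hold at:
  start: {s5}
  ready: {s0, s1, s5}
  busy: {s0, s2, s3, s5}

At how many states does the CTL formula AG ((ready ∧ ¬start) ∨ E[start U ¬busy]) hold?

Sat(¬start) = {s0, s1, s2, s3, s4}
Sat(ready ∧ ¬start) = {s0, s1}
Sat(¬busy) = {s1, s4}
E[start U ¬busy]: least fixpoint, start Z0 = Sat(¬busy) = {s1, s4}, add states in Sat(start) with some successor in Z. Already a fixed point.
Sat(E[start U ¬busy]) = {s1, s4}
Sat((ready ∧ ¬start) ∨ E[start U ¬busy]) = {s0, s1, s4}
AG ((ready ∧ ¬start) ∨ E[start U ¬busy]): greatest fixpoint, start Z0 = {s0, s1, s4}, keep only states in Sat with every successor in Z. Z1 = {s0, s4}; fixed.
Sat(AG ((ready ∧ ¬start) ∨ E[start U ¬busy])) = {s0, s4}
|Sat(AG ((ready ∧ ¬start) ∨ E[start U ¬busy]))| = |{s0, s4}| = 2.

2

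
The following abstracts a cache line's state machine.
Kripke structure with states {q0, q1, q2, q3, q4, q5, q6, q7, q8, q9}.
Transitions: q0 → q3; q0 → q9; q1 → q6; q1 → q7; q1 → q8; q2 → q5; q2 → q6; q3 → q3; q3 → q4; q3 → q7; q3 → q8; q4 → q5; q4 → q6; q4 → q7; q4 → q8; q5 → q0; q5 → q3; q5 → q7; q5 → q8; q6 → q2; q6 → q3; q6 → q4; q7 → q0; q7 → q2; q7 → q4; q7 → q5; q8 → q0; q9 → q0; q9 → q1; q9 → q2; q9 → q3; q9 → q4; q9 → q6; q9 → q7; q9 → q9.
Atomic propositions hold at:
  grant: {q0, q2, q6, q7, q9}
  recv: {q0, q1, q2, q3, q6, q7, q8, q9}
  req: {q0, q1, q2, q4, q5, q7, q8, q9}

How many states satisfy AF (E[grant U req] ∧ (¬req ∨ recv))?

7

E[grant U req]: least fixpoint, start Z0 = Sat(req) = {q0, q1, q2, q4, q5, q7, q8, q9}, add states in Sat(grant) with some successor in Z. Z1 = {q0, q1, q2, q4, q5, q6, q7, q8, q9}; fixed.
Sat(E[grant U req]) = {q0, q1, q2, q4, q5, q6, q7, q8, q9}
Sat(¬req) = {q3, q6}
Sat(¬req ∨ recv) = {q0, q1, q2, q3, q6, q7, q8, q9}
Sat(E[grant U req] ∧ (¬req ∨ recv)) = {q0, q1, q2, q6, q7, q8, q9}
AF (E[grant U req] ∧ (¬req ∨ recv)): least fixpoint, start Z0 = {q0, q1, q2, q6, q7, q8, q9}, add states with every successor in Z. Already a fixed point.
Sat(AF (E[grant U req] ∧ (¬req ∨ recv))) = {q0, q1, q2, q6, q7, q8, q9}
|Sat(AF (E[grant U req] ∧ (¬req ∨ recv)))| = |{q0, q1, q2, q6, q7, q8, q9}| = 7.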